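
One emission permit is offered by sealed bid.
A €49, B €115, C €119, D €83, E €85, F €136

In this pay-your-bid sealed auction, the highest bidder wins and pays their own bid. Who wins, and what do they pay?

Sorting bids: 136 (F) > 119 (C) > 115 (B) > 85 (E) > 83 (D) > 49 (A)
F is highest → pays own bid, €136.

F pays €136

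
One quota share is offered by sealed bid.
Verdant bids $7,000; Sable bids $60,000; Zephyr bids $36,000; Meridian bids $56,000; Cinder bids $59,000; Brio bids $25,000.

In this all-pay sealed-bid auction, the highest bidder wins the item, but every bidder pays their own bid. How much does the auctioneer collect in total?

Total revenue: $243,000

Bids in order: 60,000 (Sable) > 59,000 (Cinder) > 56,000 (Meridian) > 36,000 (Zephyr) > 25,000 (Brio) > 7,000 (Verdant)
Every bidder forfeits their bid regardless of winning.
Revenue = 7,000 + 60,000 + 36,000 + 56,000 + 59,000 + 25,000 = $243,000.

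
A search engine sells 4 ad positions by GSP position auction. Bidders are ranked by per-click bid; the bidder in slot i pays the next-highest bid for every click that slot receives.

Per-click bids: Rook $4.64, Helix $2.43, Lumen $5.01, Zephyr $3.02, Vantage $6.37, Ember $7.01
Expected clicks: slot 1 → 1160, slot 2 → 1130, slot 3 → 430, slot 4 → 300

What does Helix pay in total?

Helix pays $0.00

Per-click bids in order: $7.01 (Ember) > $6.37 (Vantage) > $5.01 (Lumen) > $4.64 (Rook) > $3.02 (Zephyr) > …
Helix ranks below slot 4 → no slot, pays nothing.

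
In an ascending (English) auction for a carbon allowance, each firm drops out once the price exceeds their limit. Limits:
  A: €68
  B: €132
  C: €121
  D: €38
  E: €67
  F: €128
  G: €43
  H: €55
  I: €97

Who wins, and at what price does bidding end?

B wins at €128

Ascending (English) auction: the price rises until one bidder remains; the winner pays the price at which the last rival dropped out.
Limits in order: 132 (B) > 128 (F) > 121 (C) > 97 (I) > 68 (A) > 67 (E) > …
F is the last rival to drop out, at €128; B remains and wins at that price.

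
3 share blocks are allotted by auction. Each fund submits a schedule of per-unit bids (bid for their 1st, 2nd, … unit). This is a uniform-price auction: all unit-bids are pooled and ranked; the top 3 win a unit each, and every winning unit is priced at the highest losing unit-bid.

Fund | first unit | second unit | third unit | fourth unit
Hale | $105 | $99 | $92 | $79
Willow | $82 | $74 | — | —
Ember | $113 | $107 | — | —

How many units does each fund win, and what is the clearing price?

Ember 2, Hale 1; clearing price $99

Merging the schedules and taking the best 3: 113 (Ember-1), 107 (Ember-2), 105 (Hale-1)
Highest rejected unit-bid = $99.
Allocation: Ember 2, Hale 1.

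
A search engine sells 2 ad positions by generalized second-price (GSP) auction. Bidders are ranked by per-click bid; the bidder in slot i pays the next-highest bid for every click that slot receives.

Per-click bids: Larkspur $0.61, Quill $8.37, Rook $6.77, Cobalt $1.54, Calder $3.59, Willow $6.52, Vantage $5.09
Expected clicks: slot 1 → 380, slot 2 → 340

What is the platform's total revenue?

Total revenue: $4789.40

Per-click bids in order: $8.37 (Quill) > $6.77 (Rook) > $6.52 (Willow) > …
Slot 1: Quill pays $6.77 × 380 = $2572.60
Slot 2: Rook pays $6.52 × 340 = $2216.80
Total = $4789.40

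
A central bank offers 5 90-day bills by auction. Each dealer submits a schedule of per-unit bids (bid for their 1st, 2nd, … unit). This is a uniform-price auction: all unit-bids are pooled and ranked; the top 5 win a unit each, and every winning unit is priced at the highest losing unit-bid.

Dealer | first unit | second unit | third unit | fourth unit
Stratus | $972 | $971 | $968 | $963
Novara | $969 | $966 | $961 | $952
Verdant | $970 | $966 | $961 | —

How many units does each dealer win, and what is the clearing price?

Pooled unit-bids ranked (top 5): 972 (Stratus-1), 971 (Stratus-2), 970 (Verdant-1), 969 (Novara-1), 968 (Stratus-3)
Highest rejected unit-bid = $966.
Allocation: Novara 1, Stratus 3, Verdant 1.

Novara 1, Stratus 3, Verdant 1; clearing price $966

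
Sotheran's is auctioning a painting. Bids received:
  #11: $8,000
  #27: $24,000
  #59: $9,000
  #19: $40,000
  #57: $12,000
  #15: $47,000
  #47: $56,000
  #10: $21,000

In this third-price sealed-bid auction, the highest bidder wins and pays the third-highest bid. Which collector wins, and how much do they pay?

Rule: the highest bidder wins and pays the third-highest bid.
Sorting bids: 56,000 (#47) > 47,000 (#15) > 40,000 (#19) > 24,000 (#27) > 21,000 (#10) > 12,000 (#57) > …
#47 wins; payment is bid #3 in the ranking = $40,000.

#47 pays $40,000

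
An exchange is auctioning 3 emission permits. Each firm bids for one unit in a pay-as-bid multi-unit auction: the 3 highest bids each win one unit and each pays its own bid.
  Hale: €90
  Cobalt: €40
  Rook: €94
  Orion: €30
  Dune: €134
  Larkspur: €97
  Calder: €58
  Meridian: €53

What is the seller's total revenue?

Total revenue: €325

Sorting: 134 (Dune), 97 (Larkspur), 94 (Rook), 90 (Hale), 58 (Calder), …
The 3 highest are Dune, Larkspur, Rook.
Total revenue = 134 + 97 + 94 = €325.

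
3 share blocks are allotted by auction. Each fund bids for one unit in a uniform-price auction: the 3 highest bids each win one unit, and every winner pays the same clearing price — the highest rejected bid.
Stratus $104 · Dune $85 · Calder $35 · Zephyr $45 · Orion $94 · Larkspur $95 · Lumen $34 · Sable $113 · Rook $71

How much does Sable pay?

Bids ranked high→low: 113 (Sable), 104 (Stratus), 95 (Larkspur), 94 (Orion), 85 (Dune), …
Top 3: Sable, Stratus, Larkspur.
Clearing price = highest rejected bid = $94.
Sable wins → pays $94.

Sable pays $94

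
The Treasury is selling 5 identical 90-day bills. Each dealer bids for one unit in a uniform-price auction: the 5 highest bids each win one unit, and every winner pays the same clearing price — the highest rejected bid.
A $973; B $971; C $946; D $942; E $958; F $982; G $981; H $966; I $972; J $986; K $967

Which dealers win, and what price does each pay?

Bids ranked high→low: 986 (J), 982 (F), 981 (G), 973 (A), 972 (I), 971 (B), 967 (K), …
Top 5: J, F, G, A, I.
First losing bid is B's $971, which sets the uniform price.

J, F, G, A, I; each pays $971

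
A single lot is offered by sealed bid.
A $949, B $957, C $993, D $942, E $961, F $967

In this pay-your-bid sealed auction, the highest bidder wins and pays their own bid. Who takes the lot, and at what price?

Bids ranked: 993 (C) > 967 (F) > 961 (E) > 957 (B) > 949 (A) > 942 (D)
C has the highest bid and pays exactly that: $993.

C pays $993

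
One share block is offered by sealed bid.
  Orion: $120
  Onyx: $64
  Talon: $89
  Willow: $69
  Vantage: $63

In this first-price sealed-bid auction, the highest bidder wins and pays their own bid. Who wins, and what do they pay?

Orion pays $120

Rule: the highest bidder wins and pays their own bid.
Bids in order: 120 (Orion) > 89 (Talon) > 69 (Willow) > 64 (Onyx) > 63 (Vantage)
Orion is highest → pays own bid, $120.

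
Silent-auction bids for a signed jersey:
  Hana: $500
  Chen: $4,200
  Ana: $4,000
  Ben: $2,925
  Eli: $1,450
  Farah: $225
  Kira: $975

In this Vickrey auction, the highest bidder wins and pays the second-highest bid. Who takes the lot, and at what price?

Chen pays $4,000

Bids ranked: 4,200 (Chen) > 4,000 (Ana) > 2,925 (Ben) > 1,450 (Eli) > 975 (Kira) > 500 (Hana) > …
Second-price: Chen pays Ana's bid of $4,000.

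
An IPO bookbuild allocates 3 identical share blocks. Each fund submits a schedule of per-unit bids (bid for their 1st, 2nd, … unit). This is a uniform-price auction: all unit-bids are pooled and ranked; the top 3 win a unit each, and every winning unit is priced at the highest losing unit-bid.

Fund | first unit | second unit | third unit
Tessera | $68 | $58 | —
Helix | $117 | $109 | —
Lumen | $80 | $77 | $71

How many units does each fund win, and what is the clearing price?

All unit-bids, highest first — top 3: 117 (Helix-1), 109 (Helix-2), 80 (Lumen-1)
Highest rejected unit-bid = $77.
Allocation: Helix 2, Lumen 1.

Helix 2, Lumen 1; clearing price $77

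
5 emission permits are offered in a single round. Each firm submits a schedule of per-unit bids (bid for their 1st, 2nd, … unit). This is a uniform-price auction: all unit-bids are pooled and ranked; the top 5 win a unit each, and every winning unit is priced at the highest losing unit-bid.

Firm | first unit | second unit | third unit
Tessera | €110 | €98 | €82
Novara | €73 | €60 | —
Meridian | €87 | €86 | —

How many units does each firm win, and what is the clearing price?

Meridian 2, Tessera 3; clearing price €73

All unit-bids, highest first — top 5: 110 (Tessera-1), 98 (Tessera-2), 87 (Meridian-1), 86 (Meridian-2), 82 (Tessera-3)
The (k+1)-th unit-bid is €73.
Allocation: Meridian 2, Tessera 3.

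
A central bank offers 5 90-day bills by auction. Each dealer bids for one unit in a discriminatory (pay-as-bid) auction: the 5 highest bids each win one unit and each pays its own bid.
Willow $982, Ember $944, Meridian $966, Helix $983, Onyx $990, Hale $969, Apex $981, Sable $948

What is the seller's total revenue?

Total revenue: $4,905

Ordering the bids: 990 (Onyx), 983 (Helix), 982 (Willow), 981 (Apex), 969 (Hale), 966 (Meridian), 948 (Sable), …
Top 5: Onyx, Helix, Willow, Apex, Hale.
Total revenue = 990 + 983 + 982 + 981 + 969 = $4,905.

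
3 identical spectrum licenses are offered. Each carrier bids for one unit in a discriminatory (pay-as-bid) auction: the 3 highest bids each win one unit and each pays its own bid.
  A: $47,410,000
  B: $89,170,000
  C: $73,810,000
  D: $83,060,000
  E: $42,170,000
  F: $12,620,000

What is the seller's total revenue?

Total revenue: $246,040,000

Bids ranked high→low: 89,170,000 (B), 83,060,000 (D), 73,810,000 (C), 47,410,000 (A), 42,170,000 (E), …
The 3 highest are B, D, C.
Total revenue = 89,170,000 + 83,060,000 + 73,810,000 = $246,040,000.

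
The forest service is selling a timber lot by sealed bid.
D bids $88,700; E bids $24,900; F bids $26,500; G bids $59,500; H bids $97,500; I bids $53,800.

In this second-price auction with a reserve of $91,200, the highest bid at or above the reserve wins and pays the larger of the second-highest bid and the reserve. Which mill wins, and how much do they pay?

Second-price auction with a reserve of $91,200: the highest bid at or above the reserve wins and pays the larger of the second-highest bid and the reserve.
Bids ranked: 97,500 (H) > 88,700 (D) > 59,500 (G) > 53,800 (I) > 26,500 (F) > 24,900 (E)
H has the top bid at or above the reserve ($97,500).
Second-highest bid $88,700 is below the reserve $91,200, so the reserve binds → payment $91,200.

H pays $91,200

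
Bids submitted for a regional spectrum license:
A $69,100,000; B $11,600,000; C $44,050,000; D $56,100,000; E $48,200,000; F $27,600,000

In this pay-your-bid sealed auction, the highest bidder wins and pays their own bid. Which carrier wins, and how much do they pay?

Bids ranked: 69,100,000 (A) > 56,100,000 (D) > 48,200,000 (E) > 44,050,000 (C) > 27,600,000 (F) > 11,600,000 (B)
A has the highest bid and pays exactly that: $69,100,000.

A pays $69,100,000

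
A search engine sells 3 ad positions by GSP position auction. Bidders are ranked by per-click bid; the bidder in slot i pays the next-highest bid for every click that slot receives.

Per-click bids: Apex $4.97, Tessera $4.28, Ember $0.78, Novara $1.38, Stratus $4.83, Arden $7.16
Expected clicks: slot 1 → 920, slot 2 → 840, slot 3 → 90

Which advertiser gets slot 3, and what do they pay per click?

Per-click bids in order: $7.16 (Arden) > $4.97 (Apex) > $4.83 (Stratus) > $4.28 (Tessera) > …
Slot 3 goes to the third-ranked bidder, Stratus, who pays the next bid down: $4.28/click.

Stratus; $4.28 per click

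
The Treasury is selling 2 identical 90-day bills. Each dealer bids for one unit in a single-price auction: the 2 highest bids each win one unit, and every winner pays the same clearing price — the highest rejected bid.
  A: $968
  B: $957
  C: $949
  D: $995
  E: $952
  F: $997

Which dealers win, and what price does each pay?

Bids ranked high→low: 997 (F), 995 (D), 968 (A), 957 (B), …
Top 2: F, D.
Clearing price = highest rejected bid = $968.

F, D; each pays $968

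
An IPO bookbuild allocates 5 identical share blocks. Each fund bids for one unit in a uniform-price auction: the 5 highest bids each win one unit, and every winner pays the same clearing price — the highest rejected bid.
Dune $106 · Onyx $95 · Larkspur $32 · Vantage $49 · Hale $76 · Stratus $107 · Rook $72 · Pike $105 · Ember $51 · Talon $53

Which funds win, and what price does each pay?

Bids ranked high→low: 107 (Stratus), 106 (Dune), 105 (Pike), 95 (Onyx), 76 (Hale), 72 (Rook), 53 (Talon), …
Top 5: Stratus, Dune, Pike, Onyx, Hale.
Clearing price = highest rejected bid = $72.

Stratus, Dune, Pike, Onyx, Hale; each pays $72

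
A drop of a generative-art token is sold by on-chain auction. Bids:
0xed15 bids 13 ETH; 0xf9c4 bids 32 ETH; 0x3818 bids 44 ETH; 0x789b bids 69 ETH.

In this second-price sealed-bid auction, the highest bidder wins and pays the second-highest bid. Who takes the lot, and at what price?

0x789b pays 44 ETH

Sorting bids: 69 (0x789b) > 44 (0x3818) > 32 (0xf9c4) > 13 (0xed15)
Second-price: 0x789b pays 0x3818's bid of 44 ETH.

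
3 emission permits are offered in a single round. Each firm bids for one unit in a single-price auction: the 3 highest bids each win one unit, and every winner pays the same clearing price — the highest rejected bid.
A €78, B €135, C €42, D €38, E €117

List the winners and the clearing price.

B, E, A; each pays €42

Ordering the bids: 135 (B), 117 (E), 78 (A), 42 (C), 38 (D)
The 3 highest are B, E, A.
First losing bid is C's €42, which sets the uniform price.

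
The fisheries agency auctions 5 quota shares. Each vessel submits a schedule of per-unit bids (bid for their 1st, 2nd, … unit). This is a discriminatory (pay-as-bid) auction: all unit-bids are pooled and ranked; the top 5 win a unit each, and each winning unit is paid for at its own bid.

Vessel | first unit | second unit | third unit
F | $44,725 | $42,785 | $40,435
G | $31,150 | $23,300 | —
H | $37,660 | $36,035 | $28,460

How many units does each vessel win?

F 3, H 2

Merging the schedules and taking the best 5: 44,725 (F-1), 42,785 (F-2), 40,435 (F-3), 37,660 (H-1), 36,035 (H-2)
Next rejected bid: $31,150 (not a price — pay-as-bid).
Allocation: F 3, H 2.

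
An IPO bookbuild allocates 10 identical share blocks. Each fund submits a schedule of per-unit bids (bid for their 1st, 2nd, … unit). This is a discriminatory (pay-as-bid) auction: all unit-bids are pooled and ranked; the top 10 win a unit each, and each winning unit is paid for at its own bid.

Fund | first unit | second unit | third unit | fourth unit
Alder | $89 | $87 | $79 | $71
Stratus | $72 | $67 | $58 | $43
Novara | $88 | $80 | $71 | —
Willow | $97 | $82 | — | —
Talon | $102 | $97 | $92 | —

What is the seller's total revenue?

Merging the schedules and taking the best 10: 102 (Talon-1), 97 (Willow-1), 97 (Talon-2), 92 (Talon-3), 89 (Alder-1), 88 (Novara-1), 87 (Alder-2), 82 (Willow-2), 80 (Novara-2), 79 (Alder-3)
Next rejected bid: $72 (not a price — pay-as-bid).
Each winning unit pays its own bid.
Revenue = 102 + 97 + 97 + 92 + 89 + 88 + 87 + 82 + 80 + 79 = $893.

Total revenue: $893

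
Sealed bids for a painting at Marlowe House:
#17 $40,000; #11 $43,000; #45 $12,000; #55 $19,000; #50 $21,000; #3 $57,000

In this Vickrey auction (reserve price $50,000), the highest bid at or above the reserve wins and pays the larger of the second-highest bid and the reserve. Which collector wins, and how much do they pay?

Vickrey auction (reserve price $50,000): the highest bid at or above the reserve wins and pays the larger of the second-highest bid and the reserve.
Bids in order: 57,000 (#3) > 43,000 (#11) > 40,000 (#17) > 21,000 (#50) > 19,000 (#55) > 12,000 (#45)
#3 has the top bid at or above the reserve ($57,000).
max(second-highest $43,000, reserve $50,000) = $50,000.

#3 pays $50,000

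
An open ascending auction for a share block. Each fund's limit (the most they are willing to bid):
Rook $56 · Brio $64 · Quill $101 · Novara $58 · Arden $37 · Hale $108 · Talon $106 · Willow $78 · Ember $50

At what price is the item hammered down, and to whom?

Sorting limits: 108 (Hale) > 106 (Talon) > 101 (Quill) > 78 (Willow) > 64 (Brio) > 58 (Novara) > …
Once the price passes $106, only Hale is left; the hammer falls at Talon's limit of $106.

Hale wins at $106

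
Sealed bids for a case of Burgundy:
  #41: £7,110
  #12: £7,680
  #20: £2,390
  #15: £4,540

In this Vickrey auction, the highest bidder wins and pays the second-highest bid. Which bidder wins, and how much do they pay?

#12 pays £7,110

Vickrey auction: the highest bidder wins and pays the second-highest bid.
Bids in order: 7,680 (#12) > 7,110 (#41) > 4,540 (#15) > 2,390 (#20)
#12 is highest; pays the second-highest bid, £7,110.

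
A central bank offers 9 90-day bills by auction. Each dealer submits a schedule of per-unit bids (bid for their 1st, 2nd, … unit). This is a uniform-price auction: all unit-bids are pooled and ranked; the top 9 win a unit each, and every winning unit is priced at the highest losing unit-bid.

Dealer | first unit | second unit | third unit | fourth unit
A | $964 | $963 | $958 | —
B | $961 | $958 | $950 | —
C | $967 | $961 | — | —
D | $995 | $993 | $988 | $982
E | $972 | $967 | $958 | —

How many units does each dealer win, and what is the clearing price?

A 2, C 1, D 4, E 2; clearing price $961

Merging the schedules and taking the best 9: 995 (D-1), 993 (D-2), 988 (D-3), 982 (D-4), 972 (E-1), 967 (C-1), 967 (E-2), 964 (A-1), 963 (A-2)
The (k+1)-th unit-bid is $961.
Allocation: A 2, C 1, D 4, E 2.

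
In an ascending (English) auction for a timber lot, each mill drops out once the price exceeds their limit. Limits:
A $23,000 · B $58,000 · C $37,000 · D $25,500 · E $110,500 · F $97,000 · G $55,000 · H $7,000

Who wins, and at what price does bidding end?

E wins at $97,000

Limits ranked: 110,500 (E) > 97,000 (F) > 58,000 (B) > 55,000 (G) > 37,000 (C) > 25,500 (D) > …
Once the price passes $97,000, only E is left; the hammer falls at F's limit of $97,000.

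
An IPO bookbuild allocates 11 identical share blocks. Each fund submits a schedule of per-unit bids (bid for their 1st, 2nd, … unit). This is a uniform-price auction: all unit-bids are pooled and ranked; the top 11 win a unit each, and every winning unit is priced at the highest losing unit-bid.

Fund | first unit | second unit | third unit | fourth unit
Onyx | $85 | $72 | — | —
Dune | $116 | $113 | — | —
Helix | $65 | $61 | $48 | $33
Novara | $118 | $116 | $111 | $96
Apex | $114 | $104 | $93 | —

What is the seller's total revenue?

Total revenue: $715

Pooled unit-bids ranked (top 11): 118 (Novara-1), 116 (Dune-1), 116 (Novara-2), 114 (Apex-1), 113 (Dune-2), 111 (Novara-3), 104 (Apex-2), 96 (Novara-4), 93 (Apex-3), 85 (Onyx-1), 72 (Onyx-2)
The (k+1)-th unit-bid is $65.
Allocation: Apex 3, Dune 2, Novara 4, Onyx 2. Every unit priced at $65.
Revenue = 11 × 65 = $715.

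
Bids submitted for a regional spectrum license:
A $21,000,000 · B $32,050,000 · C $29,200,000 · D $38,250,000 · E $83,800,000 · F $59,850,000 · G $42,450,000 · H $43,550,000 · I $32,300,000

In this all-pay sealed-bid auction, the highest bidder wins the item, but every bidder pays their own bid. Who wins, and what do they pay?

Sorting bids: 83,800,000 (E) > 59,850,000 (F) > 43,550,000 (H) > 42,450,000 (G) > 38,250,000 (D) > 32,300,000 (I) > …
E wins with the top bid; all bids are sunk regardless.

E pays $83,800,000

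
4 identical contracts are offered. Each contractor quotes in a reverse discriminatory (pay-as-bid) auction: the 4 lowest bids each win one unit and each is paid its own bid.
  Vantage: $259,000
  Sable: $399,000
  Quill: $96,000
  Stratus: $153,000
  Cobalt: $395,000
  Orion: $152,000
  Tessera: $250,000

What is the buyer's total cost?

Total cost: $651,000

Bids ranked low→high: 96,000 (Quill), 152,000 (Orion), 153,000 (Stratus), 250,000 (Tessera), 259,000 (Vantage), 395,000 (Cobalt), …
Lowest 4: Quill, Orion, Stratus, Tessera.
Total cost = 96,000 + 152,000 + 153,000 + 250,000 = $651,000.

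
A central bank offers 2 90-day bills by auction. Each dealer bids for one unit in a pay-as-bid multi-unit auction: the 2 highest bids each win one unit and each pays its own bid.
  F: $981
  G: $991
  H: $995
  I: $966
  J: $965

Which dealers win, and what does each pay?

Bids ranked high→low: 995 (H), 991 (G), 981 (F), 966 (I), …
The 2 highest are H, G.
Each winner pays its own bid: H $995, G $991.

H $995, G $991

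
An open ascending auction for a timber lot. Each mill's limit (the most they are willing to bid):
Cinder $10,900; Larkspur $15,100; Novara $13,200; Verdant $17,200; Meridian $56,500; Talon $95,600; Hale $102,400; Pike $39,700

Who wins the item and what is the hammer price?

Hale wins at $95,600

Limits ranked: 102,400 (Hale) > 95,600 (Talon) > 56,500 (Meridian) > 39,700 (Pike) > 17,200 (Verdant) > 15,100 (Larkspur) > …
Talon is the last rival to drop out, at $95,600; Hale remains and wins at that price.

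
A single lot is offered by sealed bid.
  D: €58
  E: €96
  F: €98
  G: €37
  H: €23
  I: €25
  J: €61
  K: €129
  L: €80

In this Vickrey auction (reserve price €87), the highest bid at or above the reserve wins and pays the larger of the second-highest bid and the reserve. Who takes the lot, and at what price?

Rule: the highest bid at or above the reserve wins and pays the larger of the second-highest bid and the reserve.
Bids in order: 129 (K) > 98 (F) > 96 (E) > 80 (L) > 61 (J) > 58 (D) > …
K has the top bid at or above the reserve (€129).
max(second-highest €98, reserve €87) = €98; the reserve does not bind.

K pays €98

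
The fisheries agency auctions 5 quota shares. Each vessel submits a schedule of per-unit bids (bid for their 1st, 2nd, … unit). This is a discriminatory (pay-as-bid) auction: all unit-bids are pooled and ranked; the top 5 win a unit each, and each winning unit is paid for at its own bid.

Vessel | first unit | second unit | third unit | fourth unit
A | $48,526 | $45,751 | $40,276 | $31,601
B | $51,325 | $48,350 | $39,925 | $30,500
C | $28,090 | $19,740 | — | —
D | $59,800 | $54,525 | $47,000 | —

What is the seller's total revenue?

Merging the schedules and taking the best 5: 59,800 (D-1), 54,525 (D-2), 51,325 (B-1), 48,526 (A-1), 48,350 (B-2)
Next rejected bid: $47,000 (not a price — pay-as-bid).
Each winning unit pays its own bid.
Revenue = 59,800 + 54,525 + 51,325 + 48,526 + 48,350 = $262,526.

Total revenue: $262,526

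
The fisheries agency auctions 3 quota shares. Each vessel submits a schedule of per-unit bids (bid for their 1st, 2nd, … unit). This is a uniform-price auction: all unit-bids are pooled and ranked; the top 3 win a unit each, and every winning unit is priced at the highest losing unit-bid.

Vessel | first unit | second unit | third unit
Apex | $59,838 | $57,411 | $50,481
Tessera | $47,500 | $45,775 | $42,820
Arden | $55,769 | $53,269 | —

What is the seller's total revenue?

Pooled unit-bids ranked (top 3): 59,838 (Apex-1), 57,411 (Apex-2), 55,769 (Arden-1)
First bid not allocated: $53,269.
Allocation: Apex 2, Arden 1. Every unit priced at $53,269.
Revenue = 3 × 53,269 = $159,807.

Total revenue: $159,807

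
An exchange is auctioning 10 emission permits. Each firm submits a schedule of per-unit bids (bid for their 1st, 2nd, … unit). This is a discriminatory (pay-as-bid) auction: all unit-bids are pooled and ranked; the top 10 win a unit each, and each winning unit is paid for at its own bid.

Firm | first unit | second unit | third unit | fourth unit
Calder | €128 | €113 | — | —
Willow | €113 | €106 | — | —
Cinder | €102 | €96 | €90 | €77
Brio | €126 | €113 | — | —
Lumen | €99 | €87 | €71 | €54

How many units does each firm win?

Brio 2, Calder 2, Cinder 3, Lumen 1, Willow 2

All unit-bids, highest first — top 10: 128 (Calder-1), 126 (Brio-1), 113 (Calder-2), 113 (Willow-1), 113 (Brio-2), 106 (Willow-2), 102 (Cinder-1), 99 (Lumen-1), 96 (Cinder-2), 90 (Cinder-3)
Next rejected bid: €87 (not a price — pay-as-bid).
Allocation: Brio 2, Calder 2, Cinder 3, Lumen 1, Willow 2.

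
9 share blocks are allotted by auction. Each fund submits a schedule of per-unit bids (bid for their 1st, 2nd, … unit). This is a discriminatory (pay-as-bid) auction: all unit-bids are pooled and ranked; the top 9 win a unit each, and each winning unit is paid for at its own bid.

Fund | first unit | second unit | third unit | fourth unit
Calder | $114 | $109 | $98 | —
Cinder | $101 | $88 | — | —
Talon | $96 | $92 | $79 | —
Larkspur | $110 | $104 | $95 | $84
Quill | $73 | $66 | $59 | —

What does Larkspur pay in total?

All unit-bids, highest first — top 9: 114 (Calder-1), 110 (Larkspur-1), 109 (Calder-2), 104 (Larkspur-2), 101 (Cinder-1), 98 (Calder-3), 96 (Talon-1), 95 (Larkspur-3), 92 (Talon-2)
Next rejected bid: $88 (not a price — pay-as-bid).
Larkspur's winning unit-bids: 110 + 104 + 95 = $309.

Larkspur pays $309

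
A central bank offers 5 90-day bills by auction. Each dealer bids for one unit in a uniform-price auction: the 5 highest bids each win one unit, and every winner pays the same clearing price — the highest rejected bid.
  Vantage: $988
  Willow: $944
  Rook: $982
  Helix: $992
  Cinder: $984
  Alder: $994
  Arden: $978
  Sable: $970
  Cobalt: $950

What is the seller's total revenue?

Ordering the bids: 994 (Alder), 992 (Helix), 988 (Vantage), 984 (Cinder), 982 (Rook), 978 (Arden), 970 (Sable), …
The 5 highest are Alder, Helix, Vantage, Cinder, Rook.
Highest unsuccessful bid: $978 → clearing price.
Total revenue = 5 × $978 = $4,890.

Total revenue: $4,890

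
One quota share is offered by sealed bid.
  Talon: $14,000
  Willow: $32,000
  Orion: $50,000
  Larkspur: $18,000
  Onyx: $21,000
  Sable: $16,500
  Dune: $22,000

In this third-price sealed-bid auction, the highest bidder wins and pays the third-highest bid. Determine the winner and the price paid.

Orion pays $22,000

Sorting bids: 50,000 (Orion) > 32,000 (Willow) > 22,000 (Dune) > 21,000 (Onyx) > 18,000 (Larkspur) > 16,500 (Sable) > …
Orion is highest; pays the third-highest bid, $22,000.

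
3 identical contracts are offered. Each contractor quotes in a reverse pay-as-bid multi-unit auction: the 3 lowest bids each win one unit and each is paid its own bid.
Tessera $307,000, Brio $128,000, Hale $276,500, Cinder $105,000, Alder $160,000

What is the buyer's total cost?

Ordering the bids: 105,000 (Cinder), 128,000 (Brio), 160,000 (Alder), 276,500 (Hale), 307,000 (Tessera)
Lowest 3: Cinder, Brio, Alder.
Total cost = 105,000 + 128,000 + 160,000 = $393,000.

Total cost: $393,000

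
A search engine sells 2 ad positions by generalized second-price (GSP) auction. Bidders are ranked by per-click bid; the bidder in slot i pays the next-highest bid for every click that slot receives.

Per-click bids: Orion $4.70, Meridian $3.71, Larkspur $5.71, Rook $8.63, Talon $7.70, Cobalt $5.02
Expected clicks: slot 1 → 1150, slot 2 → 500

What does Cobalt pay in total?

Cobalt pays $0.00

Sorting advertisers: $8.63 (Rook) > $7.70 (Talon) > $5.71 (Larkspur) > …
Cobalt ranks below slot 2 → no slot, pays nothing.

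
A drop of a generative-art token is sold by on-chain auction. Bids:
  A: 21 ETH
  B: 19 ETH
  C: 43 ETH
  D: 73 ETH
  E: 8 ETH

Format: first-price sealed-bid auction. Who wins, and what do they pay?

D pays 73 ETH

First-price sealed-bid auction: the highest bidder wins and pays their own bid.
Bids ranked: 73 (D) > 43 (C) > 21 (A) > 19 (B) > 8 (E)
D is highest → pays own bid, 73 ETH.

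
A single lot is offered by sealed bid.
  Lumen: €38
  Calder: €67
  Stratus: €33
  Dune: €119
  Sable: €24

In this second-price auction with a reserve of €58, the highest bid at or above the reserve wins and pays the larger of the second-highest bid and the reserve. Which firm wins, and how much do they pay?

Dune pays €67

Sorting bids: 119 (Dune) > 67 (Calder) > 38 (Lumen) > 33 (Stratus) > 24 (Sable)
Dune has the top bid at or above the reserve (€119).
Second-highest bid €67 exceeds the reserve €58 → payment €67.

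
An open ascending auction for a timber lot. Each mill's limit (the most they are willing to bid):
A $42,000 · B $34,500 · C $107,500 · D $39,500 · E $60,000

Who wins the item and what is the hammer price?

C wins at $60,000

Open ascending-bid auction: the price rises until one bidder remains; the winner pays the price at which the last rival dropped out.
Sorting limits: 107,500 (C) > 60,000 (E) > 42,000 (A) > 39,500 (D) > 34,500 (B)
Bidding ends when E exits at $60,000; C takes it.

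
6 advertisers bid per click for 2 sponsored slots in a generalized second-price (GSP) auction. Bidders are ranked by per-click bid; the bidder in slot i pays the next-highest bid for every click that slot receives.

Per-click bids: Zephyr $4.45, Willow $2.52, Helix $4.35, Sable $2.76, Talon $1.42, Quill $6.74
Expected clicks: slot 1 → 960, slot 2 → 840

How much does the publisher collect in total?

Total revenue: $7926.00

Ranked by bid: $6.74 (Quill) > $4.45 (Zephyr) > $4.35 (Helix) > …
Slot 1: Quill pays $4.45 × 960 = $4272.00
Slot 2: Zephyr pays $4.35 × 840 = $3654.00
Total = $7926.00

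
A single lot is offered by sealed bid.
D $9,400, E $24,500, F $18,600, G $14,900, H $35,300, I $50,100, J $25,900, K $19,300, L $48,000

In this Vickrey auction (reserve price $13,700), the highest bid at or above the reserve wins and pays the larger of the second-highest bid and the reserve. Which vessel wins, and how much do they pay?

I pays $48,000

Sorting bids: 50,100 (I) > 48,000 (L) > 35,300 (H) > 25,900 (J) > 24,500 (E) > 19,300 (K) > …
I has the top bid at or above the reserve ($50,100).
Second-highest bid $48,000 exceeds the reserve $13,700 → payment $48,000.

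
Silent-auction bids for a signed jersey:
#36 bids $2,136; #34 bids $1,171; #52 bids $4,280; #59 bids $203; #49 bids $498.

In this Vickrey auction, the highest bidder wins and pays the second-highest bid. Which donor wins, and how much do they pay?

#52 pays $2,136

Sorting bids: 4,280 (#52) > 2,136 (#36) > 1,171 (#34) > 498 (#49) > 203 (#59)
Second-price: #52 pays #36's bid of $2,136.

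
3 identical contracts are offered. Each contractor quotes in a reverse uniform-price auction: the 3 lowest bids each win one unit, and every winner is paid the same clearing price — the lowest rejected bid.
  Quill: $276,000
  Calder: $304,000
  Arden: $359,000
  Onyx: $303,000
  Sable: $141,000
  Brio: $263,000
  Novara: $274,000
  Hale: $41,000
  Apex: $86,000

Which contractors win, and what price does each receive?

Hale, Apex, Sable; each is paid $263,000

Ordering the bids: 41,000 (Hale), 86,000 (Apex), 141,000 (Sable), 263,000 (Brio), 274,000 (Novara), …
Winners (3 units): Hale, Apex, Sable.
Clearing price = lowest rejected bid = $263,000.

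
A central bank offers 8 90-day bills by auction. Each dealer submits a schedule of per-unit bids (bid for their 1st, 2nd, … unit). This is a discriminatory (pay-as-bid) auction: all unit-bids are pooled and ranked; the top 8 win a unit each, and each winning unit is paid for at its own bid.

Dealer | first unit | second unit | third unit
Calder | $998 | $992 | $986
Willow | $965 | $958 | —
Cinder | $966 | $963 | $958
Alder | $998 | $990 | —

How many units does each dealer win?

Pooled unit-bids ranked (top 8): 998 (Calder-1), 998 (Alder-1), 992 (Calder-2), 990 (Alder-2), 986 (Calder-3), 966 (Cinder-1), 965 (Willow-1), 963 (Cinder-2)
Next rejected bid: $958 (not a price — pay-as-bid).
Allocation: Alder 2, Calder 3, Cinder 2, Willow 1.

Alder 2, Calder 3, Cinder 2, Willow 1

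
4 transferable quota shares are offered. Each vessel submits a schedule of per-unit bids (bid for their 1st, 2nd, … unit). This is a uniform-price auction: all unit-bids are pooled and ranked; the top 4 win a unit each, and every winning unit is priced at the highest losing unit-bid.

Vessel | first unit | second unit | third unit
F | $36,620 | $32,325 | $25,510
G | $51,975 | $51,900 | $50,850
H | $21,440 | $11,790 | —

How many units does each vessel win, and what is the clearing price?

F 1, G 3; clearing price $32,325

Pooled unit-bids ranked (top 4): 51,975 (G-1), 51,900 (G-2), 50,850 (G-3), 36,620 (F-1)
The (k+1)-th unit-bid is $32,325.
Allocation: F 1, G 3.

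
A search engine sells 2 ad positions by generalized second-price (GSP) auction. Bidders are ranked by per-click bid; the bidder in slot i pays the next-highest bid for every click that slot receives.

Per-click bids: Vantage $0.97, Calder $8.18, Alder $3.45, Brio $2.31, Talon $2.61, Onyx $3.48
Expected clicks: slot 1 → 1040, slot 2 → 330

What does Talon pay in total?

Talon pays $0.00

Ranked by bid: $8.18 (Calder) > $3.48 (Onyx) > $3.45 (Alder) > …
Talon ranks below slot 2 → no slot, pays nothing.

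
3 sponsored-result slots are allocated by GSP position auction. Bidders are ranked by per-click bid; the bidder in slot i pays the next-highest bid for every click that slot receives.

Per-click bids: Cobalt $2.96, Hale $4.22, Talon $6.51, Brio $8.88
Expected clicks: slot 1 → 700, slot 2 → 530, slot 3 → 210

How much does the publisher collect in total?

Ranked by bid: $8.88 (Brio) > $6.51 (Talon) > $4.22 (Hale) > $2.96 (Cobalt)
Slot 1: Brio pays $6.51 × 700 = $4557.00
Slot 2: Talon pays $4.22 × 530 = $2236.60
Slot 3: Hale pays $2.96 × 210 = $621.60
Total = $7415.20

Total revenue: $7415.20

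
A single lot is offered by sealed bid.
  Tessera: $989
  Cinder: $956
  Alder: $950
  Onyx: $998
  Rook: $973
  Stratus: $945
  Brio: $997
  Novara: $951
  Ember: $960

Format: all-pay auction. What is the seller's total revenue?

Total revenue: $8,719

Bids ranked: 998 (Onyx) > 997 (Brio) > 989 (Tessera) > 973 (Rook) > 960 (Ember) > 956 (Cinder) > …
Every bidder forfeits their bid regardless of winning.
Revenue = 989 + 956 + 950 + 998 + 973 + 945 + 997 + 951 + 960 = $8,719.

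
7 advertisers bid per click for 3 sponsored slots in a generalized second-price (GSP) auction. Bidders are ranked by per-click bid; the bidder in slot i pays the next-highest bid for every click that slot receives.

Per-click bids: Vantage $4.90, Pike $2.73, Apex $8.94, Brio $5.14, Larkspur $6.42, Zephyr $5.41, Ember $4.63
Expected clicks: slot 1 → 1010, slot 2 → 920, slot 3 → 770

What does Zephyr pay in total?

Sorting advertisers: $8.94 (Apex) > $6.42 (Larkspur) > $5.41 (Zephyr) > $5.14 (Brio) > …
Zephyr holds slot 3 → pays next bid $5.14 × 770 clicks = $3957.80.

Zephyr pays $3957.80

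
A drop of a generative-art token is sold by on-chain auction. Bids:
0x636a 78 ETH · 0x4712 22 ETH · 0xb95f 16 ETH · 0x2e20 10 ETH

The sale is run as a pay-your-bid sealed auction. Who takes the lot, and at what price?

0x636a pays 78 ETH

Pay-your-bid sealed auction: the highest bidder wins and pays their own bid.
Sorting bids: 78 (0x636a) > 22 (0x4712) > 16 (0xb95f) > 10 (0x2e20)
0x636a has the highest bid and pays exactly that: 78 ETH.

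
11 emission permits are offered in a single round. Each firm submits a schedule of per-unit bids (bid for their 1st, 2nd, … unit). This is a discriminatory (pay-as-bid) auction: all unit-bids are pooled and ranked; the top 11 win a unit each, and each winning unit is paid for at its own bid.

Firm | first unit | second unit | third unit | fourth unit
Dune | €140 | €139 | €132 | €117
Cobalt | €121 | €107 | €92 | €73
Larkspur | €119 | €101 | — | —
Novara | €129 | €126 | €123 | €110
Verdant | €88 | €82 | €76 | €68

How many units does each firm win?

Pooled unit-bids ranked (top 11): 140 (Dune-1), 139 (Dune-2), 132 (Dune-3), 129 (Novara-1), 126 (Novara-2), 123 (Novara-3), 121 (Cobalt-1), 119 (Larkspur-1), 117 (Dune-4), 110 (Novara-4), 107 (Cobalt-2)
Next rejected bid: €101 (not a price — pay-as-bid).
Allocation: Cobalt 2, Dune 4, Larkspur 1, Novara 4.

Cobalt 2, Dune 4, Larkspur 1, Novara 4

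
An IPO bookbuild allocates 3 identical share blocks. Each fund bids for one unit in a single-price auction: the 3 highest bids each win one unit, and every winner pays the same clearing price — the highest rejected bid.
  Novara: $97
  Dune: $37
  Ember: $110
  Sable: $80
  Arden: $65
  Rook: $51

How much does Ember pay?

Bids ranked high→low: 110 (Ember), 97 (Novara), 80 (Sable), 65 (Arden), 51 (Rook), …
The 3 highest are Ember, Novara, Sable.
Clearing price = highest rejected bid = $65.
Ember wins → pays $65.

Ember pays $65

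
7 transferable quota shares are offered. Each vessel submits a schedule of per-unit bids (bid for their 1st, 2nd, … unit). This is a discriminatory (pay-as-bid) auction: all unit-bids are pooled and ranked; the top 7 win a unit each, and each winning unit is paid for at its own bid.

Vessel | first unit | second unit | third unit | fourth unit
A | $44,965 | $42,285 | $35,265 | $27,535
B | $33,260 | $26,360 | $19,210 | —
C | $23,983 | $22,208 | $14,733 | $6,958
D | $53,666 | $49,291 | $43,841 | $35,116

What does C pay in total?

All unit-bids, highest first — top 7: 53,666 (D-1), 49,291 (D-2), 44,965 (A-1), 43,841 (D-3), 42,285 (A-2), 35,265 (A-3), 35,116 (D-4)
Next rejected bid: $33,260 (not a price — pay-as-bid).
C wins no units.

C pays $0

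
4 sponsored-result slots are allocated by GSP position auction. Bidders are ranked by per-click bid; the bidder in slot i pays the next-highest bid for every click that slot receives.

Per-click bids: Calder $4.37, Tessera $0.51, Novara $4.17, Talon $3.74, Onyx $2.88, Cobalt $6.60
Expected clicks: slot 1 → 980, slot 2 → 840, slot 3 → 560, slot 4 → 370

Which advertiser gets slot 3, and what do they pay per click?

Novara; $3.74 per click

Per-click bids in order: $6.60 (Cobalt) > $4.37 (Calder) > $4.17 (Novara) > $3.74 (Talon) > $2.88 (Onyx) > …
Slot 3 goes to the third-ranked bidder, Novara, who pays the next bid down: $3.74/click.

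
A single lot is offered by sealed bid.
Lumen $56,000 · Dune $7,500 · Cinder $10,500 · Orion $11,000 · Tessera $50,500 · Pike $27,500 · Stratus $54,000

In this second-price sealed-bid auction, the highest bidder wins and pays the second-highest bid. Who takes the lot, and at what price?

Lumen pays $54,000

Rule: the highest bidder wins and pays the second-highest bid.
Sorting bids: 56,000 (Lumen) > 54,000 (Stratus) > 50,500 (Tessera) > 27,500 (Pike) > 11,000 (Orion) > 10,500 (Cinder) > …
Second-price: Lumen pays Stratus's bid of $54,000.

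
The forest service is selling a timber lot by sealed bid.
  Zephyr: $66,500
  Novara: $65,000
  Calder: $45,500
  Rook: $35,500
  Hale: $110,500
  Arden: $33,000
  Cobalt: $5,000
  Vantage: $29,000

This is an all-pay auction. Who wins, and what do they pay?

Hale pays $110,500

Rule: the highest bidder wins the item, but every bidder pays their own bid.
Bids in order: 110,500 (Hale) > 66,500 (Zephyr) > 65,000 (Novara) > 45,500 (Calder) > 35,500 (Rook) > 33,000 (Arden) > …
Hale is highest and takes the item; every bidder forfeits their bid.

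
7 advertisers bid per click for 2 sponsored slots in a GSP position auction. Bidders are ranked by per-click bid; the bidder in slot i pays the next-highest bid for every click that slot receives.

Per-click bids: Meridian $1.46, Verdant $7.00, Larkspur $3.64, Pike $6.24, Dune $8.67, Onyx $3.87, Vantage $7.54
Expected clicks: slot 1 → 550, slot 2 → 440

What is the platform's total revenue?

Sorting advertisers: $8.67 (Dune) > $7.54 (Vantage) > $7.00 (Verdant) > …
Slot 1: Dune pays $7.54 × 550 = $4147.00
Slot 2: Vantage pays $7.00 × 440 = $3080.00
Total = $7227.00

Total revenue: $7227.00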